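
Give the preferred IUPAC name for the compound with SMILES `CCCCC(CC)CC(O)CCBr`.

1-bromo-5-ethylnonan-3-ol

The longest chain bearing the –OH group is 9 carbons long (nonane).
The highest-priority functional group is an alcohol (–OH), so the name ends in -ol.
Number the chain so that numbering from this end puts the hydroxyl group at C-3 rather than C-7.
With this numbering: the hydroxyl at C-3; a bromo group at C-1; an ethyl group at C-5.
Substituent prefixes are cited in alphabetical order (multiplying prefixes like di-/tri- are ignored for ordering).
Assembling the pieces gives 1-bromo-5-ethylnonan-3-ol.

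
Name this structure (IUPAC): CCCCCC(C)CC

The parent chain contains 8 carbons (octane).
Choose the numbering such that the substituent locant set {3} is lower than {6} at the first point of difference.
With this numbering: a methyl group at C-3.
The name is 3-methyloctane.

3-methyloctane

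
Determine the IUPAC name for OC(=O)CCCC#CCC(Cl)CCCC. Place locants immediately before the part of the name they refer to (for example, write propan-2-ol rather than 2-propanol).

Counting along the main chain through the –COOH group and the multiple bond gives 12 carbons: the parent is dodecane.
A carboxylic acid (terminal –COOH) is the principal characteristic group, giving the suffix -oic acid.
A C≡C triple bond in the chain gives the infix -yne-.
Choose the numbering such that the carboxylic acid carbon is C-1 by definition.
With this numbering: the triple bond between C-5 and C-6; a chloro group at C-8.
Putting it together: 8-chlorododec-5-ynoic acid.

8-chlorododec-5-ynoic acid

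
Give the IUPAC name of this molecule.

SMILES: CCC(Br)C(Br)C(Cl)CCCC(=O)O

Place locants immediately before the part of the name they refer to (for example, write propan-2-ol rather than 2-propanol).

6,7-dibromo-5-chlorononanoic acid

Counting along the main chain through the –COOH group gives 9 carbons: the parent is nonane.
A carboxylic acid (terminal –COOH) is the principal characteristic group, giving the suffix -oic acid.
Number the chain so that the carboxylic acid carbon is C-1 by definition.
This places bromo groups at C-6 and C-7; a chloro group at C-5.
Prefixes are listed alphabetically: bromo, chloro.
The name is 6,7-dibromo-5-chlorononanoic acid.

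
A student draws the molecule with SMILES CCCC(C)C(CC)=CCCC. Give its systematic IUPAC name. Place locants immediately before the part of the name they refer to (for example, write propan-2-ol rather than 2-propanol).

5-ethyl-6-methylnon-4-ene

Counting along the main chain through the multiple bond gives 9 carbons: the parent is nonane.
There is one C=C double bond, indicated by the ending -ene.
The numbering direction is chosen so that numbering from this end puts the double bond at C-4 rather than C-5.
That gives the double bond between C-4 and C-5; an ethyl group at C-5; a methyl group at C-6.
Prefixes are listed alphabetically: ethyl, methyl.
The name is 5-ethyl-6-methylnon-4-ene.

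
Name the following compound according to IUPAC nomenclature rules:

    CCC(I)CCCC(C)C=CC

8-iodo-4-methyldec-2-ene

The longest carbon chain that includes the multiple bond has 10 carbons, so the parent hydride is decane.
A C=C double bond in the chain gives the infix -ene-.
Number the chain so that numbering from this end puts the double bond at C-2 rather than C-8.
With this numbering: the double bond between C-2 and C-3; an iodo group at C-8; a methyl group at C-4.
The substituents are ordered alphabetically, ignoring any di-/tri- multipliers.
Putting it together: 8-iodo-4-methyldec-2-ene.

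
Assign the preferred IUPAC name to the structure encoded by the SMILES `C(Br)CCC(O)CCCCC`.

1-bromononan-4-ol

The longest carbon chain that includes the –OH group has 9 carbons, so the parent hydride is nonane.
The highest-priority functional group is an alcohol (–OH), so the name ends in -ol.
The numbering direction is chosen so that numbering from this end puts the hydroxyl group at C-4 rather than C-6.
This places the hydroxyl at C-4; a bromo group at C-1.
Assembling the pieces gives 1-bromononan-4-ol.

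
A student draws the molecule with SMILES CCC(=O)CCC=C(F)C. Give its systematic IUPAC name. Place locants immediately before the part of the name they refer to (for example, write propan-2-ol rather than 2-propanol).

The longest chain bearing the carbonyl and the multiple bond is 8 carbons long (octane).
The principal characteristic group is a ketone (C=O on an internal carbon), named with the suffix -one.
A C=C double bond in the chain gives the infix -ene-.
Number the chain so that numbering from this end puts the carbonyl group at C-3 rather than C-6.
This places the carbonyl at C-3; the double bond between C-6 and C-7; a fluoro group at C-7.
Putting it together: 7-fluorooct-6-en-3-one.

7-fluorooct-6-en-3-one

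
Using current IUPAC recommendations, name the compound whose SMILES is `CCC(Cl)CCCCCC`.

3-chlorononane

The longest continuous carbon chain has 9 atoms, so the parent hydride is nonane.
Number the chain so that the substituent locant set {3} is lower than {7} at the first point of difference.
With this numbering: a chloro group at C-3.
Assembling the pieces gives 3-chlorononane.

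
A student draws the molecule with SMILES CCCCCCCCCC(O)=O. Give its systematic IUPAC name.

decanoic acid

The longest chain bearing the –COOH group is 10 carbons long (decane).
The highest-priority functional group is a carboxylic acid (terminal –COOH), so the name ends in -oic acid.
Number the chain so that the carboxylic acid carbon is C-1 by definition.
The name is decanoic acid.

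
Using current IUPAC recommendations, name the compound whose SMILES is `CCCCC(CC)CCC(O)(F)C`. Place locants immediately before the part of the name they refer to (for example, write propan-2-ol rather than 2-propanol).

The longest chain bearing the –OH group is 9 carbons long (nonane).
The principal characteristic group is an alcohol (–OH), named with the suffix -ol.
Number the chain so that numbering from this end puts the hydroxyl group at C-2 rather than C-8.
This places the hydroxyl at C-2; an ethyl group at C-5; a fluoro group at C-2.
Prefixes are listed alphabetically: ethyl, fluoro.
Assembling the pieces gives 5-ethyl-2-fluorononan-2-ol.

5-ethyl-2-fluorononan-2-ol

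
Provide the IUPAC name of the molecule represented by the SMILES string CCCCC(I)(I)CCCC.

5,5-diiodononane

The parent chain contains 9 carbons (nonane).
Numbering from either end gives identical locants here.
That gives two iodo groups at C-5.
Putting it together: 5,5-diiodononane.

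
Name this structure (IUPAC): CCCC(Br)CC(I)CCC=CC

Counting along the main chain through the multiple bond gives 11 carbons: the parent is undecane.
A C=C double bond in the chain gives the infix -ene-.
Choose the numbering such that numbering from this end puts the double bond at C-2 rather than C-9.
With this numbering: the double bond between C-2 and C-3; a bromo group at C-8; an iodo group at C-6.
The substituents are ordered alphabetically, ignoring any di-/tri- multipliers.
Putting it together: 8-bromo-6-iodoundec-2-ene.

8-bromo-6-iodoundec-2-ene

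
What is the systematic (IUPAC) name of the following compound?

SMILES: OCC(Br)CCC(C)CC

Counting along the main chain through the –OH group gives 7 carbons: the parent is heptane.
The principal characteristic group is an alcohol (–OH), named with the suffix -ol.
Choose the numbering such that numbering from this end puts the hydroxyl group at C-1 rather than C-7.
This places the hydroxyl at C-1; a bromo group at C-2; a methyl group at C-5.
Prefixes are listed alphabetically: bromo, methyl.
Putting it together: 2-bromo-5-methylheptan-1-ol.

2-bromo-5-methylheptan-1-ol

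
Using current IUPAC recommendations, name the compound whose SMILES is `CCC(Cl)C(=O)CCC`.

3-chloroheptan-4-one

The longest carbon chain that includes the carbonyl has 7 carbons, so the parent hydride is heptane.
The principal characteristic group is a ketone (C=O on an internal carbon), named with the suffix -one.
Choose the numbering such that the substituent locant set {3} is lower than {5} at the first point of difference.
That gives the carbonyl at C-4; a chloro group at C-3.
Assembling the pieces gives 3-chloroheptan-4-one.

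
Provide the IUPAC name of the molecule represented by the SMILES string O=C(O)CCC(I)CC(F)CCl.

7-chloro-6-fluoro-4-iodoheptanoic acid

The longest carbon chain that includes the –COOH group has 7 carbons, so the parent hydride is heptane.
The highest-priority functional group is a carboxylic acid (terminal –COOH), so the name ends in -oic acid.
Number the chain so that the carboxylic acid carbon is C-1 by definition.
With this numbering: a chloro group at C-7; a fluoro group at C-6; an iodo group at C-4.
Substituent prefixes are cited in alphabetical order (multiplying prefixes like di-/tri- are ignored for ordering).
Putting it together: 7-chloro-6-fluoro-4-iodoheptanoic acid.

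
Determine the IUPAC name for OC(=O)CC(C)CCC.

The longest chain bearing the –COOH group is 6 carbons long (hexane).
The highest-priority functional group is a carboxylic acid (terminal –COOH), so the name ends in -oic acid.
Number the chain so that the carboxylic acid carbon is C-1 by definition.
This places a methyl group at C-3.
Putting it together: 3-methylhexanoic acid.

3-methylhexanoic acid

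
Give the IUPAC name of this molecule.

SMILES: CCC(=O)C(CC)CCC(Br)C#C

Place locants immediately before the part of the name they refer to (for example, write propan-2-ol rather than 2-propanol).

7-bromo-4-ethylnon-8-yn-3-one

Counting along the main chain through the carbonyl and the multiple bond gives 9 carbons: the parent is nonane.
The principal characteristic group is a ketone (C=O on an internal carbon), named with the suffix -one.
A C≡C triple bond in the chain gives the infix -yne-.
Number the chain so that numbering from this end puts the carbonyl group at C-3 rather than C-7.
This places the carbonyl at C-3; the triple bond between C-8 and C-9; a bromo group at C-7; an ethyl group at C-4.
The substituents are ordered alphabetically, ignoring any di-/tri- multipliers.
Putting it together: 7-bromo-4-ethylnon-8-yn-3-one.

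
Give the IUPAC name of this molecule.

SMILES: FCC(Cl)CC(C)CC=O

The longest chain bearing the –CHO group is 6 carbons long (hexane).
The highest-priority functional group is an aldehyde (terminal –CHO), so the name ends in -al.
Choose the numbering such that the aldehyde carbon is C-1 by definition.
That gives a chloro group at C-5; a fluoro group at C-6; a methyl group at C-3.
The substituents are ordered alphabetically, ignoring any di-/tri- multipliers.
Assembling the pieces gives 5-chloro-6-fluoro-3-methylhexanal.

5-chloro-6-fluoro-3-methylhexanal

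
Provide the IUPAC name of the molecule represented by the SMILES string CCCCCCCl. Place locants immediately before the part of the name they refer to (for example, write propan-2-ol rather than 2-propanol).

1-chlorohexane

The parent chain contains 6 carbons (hexane).
The numbering direction is chosen so that the substituent locant set {1} is lower than {6} at the first point of difference.
With this numbering: a chloro group at C-1.
The name is 1-chlorohexane.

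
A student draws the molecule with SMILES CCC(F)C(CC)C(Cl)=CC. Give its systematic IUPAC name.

3-chloro-4-ethyl-5-fluorohept-2-ene

Counting along the main chain through the multiple bond gives 7 carbons: the parent is heptane.
The chain contains a C=C double bond, so the unsaturation ending is -ene.
The numbering direction is chosen so that numbering from this end puts the double bond at C-2 rather than C-5.
That gives the double bond between C-2 and C-3; a chloro group at C-3; an ethyl group at C-4; a fluoro group at C-5.
Prefixes are listed alphabetically: chloro, ethyl, fluoro.
Putting it together: 3-chloro-4-ethyl-5-fluorohept-2-ene.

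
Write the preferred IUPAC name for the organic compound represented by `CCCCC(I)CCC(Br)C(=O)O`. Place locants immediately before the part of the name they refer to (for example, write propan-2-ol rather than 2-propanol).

2-bromo-5-iodononanoic acid

The longest chain bearing the –COOH group is 9 carbons long (nonane).
A carboxylic acid (terminal –COOH) is the principal characteristic group, giving the suffix -oic acid.
Choose the numbering such that the carboxylic acid carbon is C-1 by definition.
With this numbering: a bromo group at C-2; an iodo group at C-5.
Prefixes are listed alphabetically: bromo, iodo.
Putting it together: 2-bromo-5-iodononanoic acid.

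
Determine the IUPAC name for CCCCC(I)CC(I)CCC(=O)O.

4,6-diiododecanoic acid

Counting along the main chain through the –COOH group gives 10 carbons: the parent is decane.
The principal characteristic group is a carboxylic acid (terminal –COOH), named with the suffix -oic acid.
Number the chain so that the carboxylic acid carbon is C-1 by definition.
That gives iodo groups at C-4 and C-6.
Putting it together: 4,6-diiododecanoic acid.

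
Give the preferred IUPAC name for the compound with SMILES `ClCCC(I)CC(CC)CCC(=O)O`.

8-chloro-4-ethyl-6-iodooctanoic acid

The longest chain bearing the –COOH group is 8 carbons long (octane).
A carboxylic acid (terminal –COOH) is the principal characteristic group, giving the suffix -oic acid.
Number the chain so that the carboxylic acid carbon is C-1 by definition.
With this numbering: a chloro group at C-8; an ethyl group at C-4; an iodo group at C-6.
The substituents are ordered alphabetically, ignoring any di-/tri- multipliers.
The name is 8-chloro-4-ethyl-6-iodooctanoic acid.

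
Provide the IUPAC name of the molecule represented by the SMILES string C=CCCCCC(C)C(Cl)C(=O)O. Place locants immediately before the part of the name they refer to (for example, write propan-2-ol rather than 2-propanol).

Counting along the main chain through the –COOH group and the multiple bond gives 9 carbons: the parent is nonane.
The highest-priority functional group is a carboxylic acid (terminal –COOH), so the name ends in -oic acid.
There is one C=C double bond, indicated by the ending -ene.
Choose the numbering such that the carboxylic acid carbon is C-1 by definition.
With this numbering: the double bond between C-8 and C-9; a chloro group at C-2; a methyl group at C-3.
Substituent prefixes are cited in alphabetical order (multiplying prefixes like di-/tri- are ignored for ordering).
Assembling the pieces gives 2-chloro-3-methylnon-8-enoic acid.

2-chloro-3-methylnon-8-enoic acid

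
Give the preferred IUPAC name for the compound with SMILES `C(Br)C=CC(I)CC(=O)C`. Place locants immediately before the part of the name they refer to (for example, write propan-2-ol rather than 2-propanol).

7-bromo-4-iodohept-5-en-2-one

The longest carbon chain that includes the carbonyl and the multiple bond has 7 carbons, so the parent hydride is heptane.
The principal characteristic group is a ketone (C=O on an internal carbon), named with the suffix -one.
A C=C double bond in the chain gives the infix -ene-.
Number the chain so that numbering from this end puts the carbonyl group at C-2 rather than C-6.
With this numbering: the carbonyl at C-2; the double bond between C-5 and C-6; a bromo group at C-7; an iodo group at C-4.
Prefixes are listed alphabetically: bromo, iodo.
Putting it together: 7-bromo-4-iodohept-5-en-2-one.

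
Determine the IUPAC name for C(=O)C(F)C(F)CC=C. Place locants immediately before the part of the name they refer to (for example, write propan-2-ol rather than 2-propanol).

2,3-difluorohex-5-enal

The longest chain bearing the –CHO group and the multiple bond is 6 carbons long (hexane).
An aldehyde (terminal –CHO) is the principal characteristic group, giving the suffix -al.
The chain contains a C=C double bond, so the unsaturation ending is -ene.
The numbering direction is chosen so that the aldehyde carbon is C-1 by definition.
This places the double bond between C-5 and C-6; fluoro groups at C-2 and C-3.
The name is 2,3-difluorohex-5-enal.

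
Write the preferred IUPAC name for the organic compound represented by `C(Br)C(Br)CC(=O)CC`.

Counting along the main chain through the carbonyl gives 6 carbons: the parent is hexane.
A ketone (C=O on an internal carbon) is the principal characteristic group, giving the suffix -one.
The numbering direction is chosen so that numbering from this end puts the carbonyl group at C-3 rather than C-4.
With this numbering: the carbonyl at C-3; bromo groups at C-5 and C-6.
The name is 5,6-dibromohexan-3-one.

5,6-dibromohexan-3-one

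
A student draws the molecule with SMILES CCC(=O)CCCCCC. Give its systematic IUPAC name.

nonan-3-one

Counting along the main chain through the carbonyl gives 9 carbons: the parent is nonane.
A ketone (C=O on an internal carbon) is the principal characteristic group, giving the suffix -one.
Number the chain so that numbering from this end puts the carbonyl group at C-3 rather than C-7.
That gives the carbonyl at C-3.
The name is nonan-3-one.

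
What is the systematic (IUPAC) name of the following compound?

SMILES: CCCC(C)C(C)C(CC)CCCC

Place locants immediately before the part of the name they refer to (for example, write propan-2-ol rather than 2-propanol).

6-ethyl-4,5-dimethyldecane

The longest continuous carbon chain has 10 atoms, so the parent hydride is decane.
The numbering direction is chosen so that the substituent locant set {4,5,6} is lower than {5,6,7} at the first point of difference.
This places an ethyl group at C-6; methyl groups at C-4 and C-5.
Substituent prefixes are cited in alphabetical order (multiplying prefixes like di-/tri- are ignored for ordering).
Putting it together: 6-ethyl-4,5-dimethyldecane.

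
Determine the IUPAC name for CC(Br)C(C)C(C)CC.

The parent chain contains 6 carbons (hexane).
Choose the numbering such that the substituent locant set {2,3,4} is lower than {3,4,5} at the first point of difference.
That gives a bromo group at C-2; methyl groups at C-3 and C-4.
Prefixes are listed alphabetically: bromo, methyl.
Assembling the pieces gives 2-bromo-3,4-dimethylhexane.

2-bromo-3,4-dimethylhexane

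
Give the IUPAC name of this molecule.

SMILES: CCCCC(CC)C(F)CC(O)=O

4-ethyl-3-fluorooctanoic acid

The longest carbon chain that includes the –COOH group has 8 carbons, so the parent hydride is octane.
A carboxylic acid (terminal –COOH) is the principal characteristic group, giving the suffix -oic acid.
Choose the numbering such that the carboxylic acid carbon is C-1 by definition.
This places an ethyl group at C-4; a fluoro group at C-3.
Substituent prefixes are cited in alphabetical order (multiplying prefixes like di-/tri- are ignored for ordering).
The name is 4-ethyl-3-fluorooctanoic acid.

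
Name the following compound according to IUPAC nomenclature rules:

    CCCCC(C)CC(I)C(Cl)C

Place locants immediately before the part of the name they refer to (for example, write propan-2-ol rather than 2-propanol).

The parent chain contains 9 carbons (nonane).
Choose the numbering such that the substituent locant set {2,3,5} is lower than {5,7,8} at the first point of difference.
That gives a chloro group at C-2; an iodo group at C-3; a methyl group at C-5.
Prefixes are listed alphabetically: chloro, iodo, methyl.
The name is 2-chloro-3-iodo-5-methylnonane.

2-chloro-3-iodo-5-methylnonane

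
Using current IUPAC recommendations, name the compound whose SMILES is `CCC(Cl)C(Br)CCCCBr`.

1,5-dibromo-6-chlorooctane

The longest continuous carbon chain has 8 atoms, so the parent hydride is octane.
The numbering direction is chosen so that the substituent locant set {1,5,6} is lower than {3,4,8} at the first point of difference.
With this numbering: bromo groups at C-1 and C-5; a chloro group at C-6.
Prefixes are listed alphabetically: bromo, chloro.
Assembling the pieces gives 1,5-dibromo-6-chlorooctane.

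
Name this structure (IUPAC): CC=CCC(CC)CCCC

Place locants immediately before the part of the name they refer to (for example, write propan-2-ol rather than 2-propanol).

The longest chain bearing the multiple bond is 9 carbons long (nonane).
The chain contains a C=C double bond, so the unsaturation ending is -ene.
Number the chain so that numbering from this end puts the double bond at C-2 rather than C-7.
With this numbering: the double bond between C-2 and C-3; an ethyl group at C-5.
The name is 5-ethylnon-2-ene.

5-ethylnon-2-ene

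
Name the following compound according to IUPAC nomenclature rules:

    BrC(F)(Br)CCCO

The longest carbon chain that includes the –OH group has 4 carbons, so the parent hydride is butane.
The principal characteristic group is an alcohol (–OH), named with the suffix -ol.
The numbering direction is chosen so that numbering from this end puts the hydroxyl group at C-1 rather than C-4.
That gives the hydroxyl at C-1; two bromo groups at C-4; a fluoro group at C-4.
Prefixes are listed alphabetically: bromo, fluoro.
The name is 4,4-dibromo-4-fluorobutan-1-ol.

4,4-dibromo-4-fluorobutan-1-ol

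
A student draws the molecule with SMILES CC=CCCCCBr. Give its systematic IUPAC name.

Counting along the main chain through the multiple bond gives 7 carbons: the parent is heptane.
There is one C=C double bond, indicated by the ending -ene.
Number the chain so that numbering from this end puts the double bond at C-2 rather than C-5.
With this numbering: the double bond between C-2 and C-3; a bromo group at C-7.
The name is 7-bromohept-2-ene.

7-bromohept-2-ene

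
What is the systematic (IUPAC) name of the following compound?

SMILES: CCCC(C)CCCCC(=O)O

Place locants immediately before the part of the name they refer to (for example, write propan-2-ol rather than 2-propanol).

6-methylnonanoic acid

The longest chain bearing the –COOH group is 9 carbons long (nonane).
The highest-priority functional group is a carboxylic acid (terminal –COOH), so the name ends in -oic acid.
The numbering direction is chosen so that the carboxylic acid carbon is C-1 by definition.
This places a methyl group at C-6.
Assembling the pieces gives 6-methylnonanoic acid.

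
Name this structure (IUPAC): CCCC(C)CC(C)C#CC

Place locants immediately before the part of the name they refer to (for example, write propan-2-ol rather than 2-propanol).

Counting along the main chain through the multiple bond gives 9 carbons: the parent is nonane.
There is one C≡C triple bond, indicated by the ending -yne.
Choose the numbering such that numbering from this end puts the triple bond at C-2 rather than C-7.
With this numbering: the triple bond between C-2 and C-3; methyl groups at C-4 and C-6.
Assembling the pieces gives 4,6-dimethylnon-2-yne.

4,6-dimethylnon-2-yne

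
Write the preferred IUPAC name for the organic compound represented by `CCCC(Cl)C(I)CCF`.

4-chloro-1-fluoro-3-iodoheptane

The longest continuous carbon chain has 7 atoms, so the parent hydride is heptane.
The numbering direction is chosen so that the substituent locant set {1,3,4} is lower than {4,5,7} at the first point of difference.
With this numbering: a chloro group at C-4; a fluoro group at C-1; an iodo group at C-3.
The substituents are ordered alphabetically, ignoring any di-/tri- multipliers.
The name is 4-chloro-1-fluoro-3-iodoheptane.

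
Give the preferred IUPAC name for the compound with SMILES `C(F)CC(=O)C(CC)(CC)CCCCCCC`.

4,4-diethyl-1-fluoroundecan-3-one

The longest chain bearing the carbonyl is 11 carbons long (undecane).
The principal characteristic group is a ketone (C=O on an internal carbon), named with the suffix -one.
Choose the numbering such that numbering from this end puts the carbonyl group at C-3 rather than C-9.
This places the carbonyl at C-3; two ethyl groups at C-4; a fluoro group at C-1.
The substituents are ordered alphabetically, ignoring any di-/tri- multipliers.
Putting it together: 4,4-diethyl-1-fluoroundecan-3-one.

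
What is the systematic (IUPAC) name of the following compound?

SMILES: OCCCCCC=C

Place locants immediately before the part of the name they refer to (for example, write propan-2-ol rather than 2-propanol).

The longest carbon chain that includes the –OH group and the multiple bond has 7 carbons, so the parent hydride is heptane.
The principal characteristic group is an alcohol (–OH), named with the suffix -ol.
There is one C=C double bond, indicated by the ending -ene.
Number the chain so that numbering from this end puts the hydroxyl group at C-1 rather than C-7.
With this numbering: the hydroxyl at C-1; the double bond between C-6 and C-7.
Assembling the pieces gives hept-6-en-1-ol.

hept-6-en-1-ol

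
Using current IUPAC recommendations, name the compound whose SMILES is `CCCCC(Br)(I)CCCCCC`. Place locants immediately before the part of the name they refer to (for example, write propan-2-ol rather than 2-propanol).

5-bromo-5-iodoundecane

The longest continuous carbon chain has 11 atoms, so the parent hydride is undecane.
The numbering direction is chosen so that the substituent locant set {5,5} is lower than {7,7} at the first point of difference.
With this numbering: a bromo group at C-5; an iodo group at C-5.
Substituent prefixes are cited in alphabetical order (multiplying prefixes like di-/tri- are ignored for ordering).
Assembling the pieces gives 5-bromo-5-iodoundecane.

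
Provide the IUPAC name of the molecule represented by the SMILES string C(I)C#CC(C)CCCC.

1-iodo-4-methyloct-2-yne

The longest chain bearing the multiple bond is 8 carbons long (octane).
There is one C≡C triple bond, indicated by the ending -yne.
Choose the numbering such that numbering from this end puts the triple bond at C-2 rather than C-6.
This places the triple bond between C-2 and C-3; an iodo group at C-1; a methyl group at C-4.
Prefixes are listed alphabetically: iodo, methyl.
The name is 1-iodo-4-methyloct-2-yne.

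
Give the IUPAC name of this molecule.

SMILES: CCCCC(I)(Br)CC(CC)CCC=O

Counting along the main chain through the –CHO group gives 10 carbons: the parent is decane.
The principal characteristic group is an aldehyde (terminal –CHO), named with the suffix -al.
Choose the numbering such that the aldehyde carbon is C-1 by definition.
This places a bromo group at C-6; an ethyl group at C-4; an iodo group at C-6.
Prefixes are listed alphabetically: bromo, ethyl, iodo.
Assembling the pieces gives 6-bromo-4-ethyl-6-iododecanal.

6-bromo-4-ethyl-6-iododecanal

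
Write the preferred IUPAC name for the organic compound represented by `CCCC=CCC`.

The longest carbon chain that includes the multiple bond has 7 carbons, so the parent hydride is heptane.
A C=C double bond in the chain gives the infix -ene-.
The numbering direction is chosen so that numbering from this end puts the double bond at C-3 rather than C-4.
With this numbering: the double bond between C-3 and C-4.
Assembling the pieces gives hept-3-ene.

hept-3-ene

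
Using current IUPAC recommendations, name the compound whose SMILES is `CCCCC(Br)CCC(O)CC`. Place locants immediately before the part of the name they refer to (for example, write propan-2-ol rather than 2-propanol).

The longest chain bearing the –OH group is 10 carbons long (decane).
An alcohol (–OH) is the principal characteristic group, giving the suffix -ol.
Number the chain so that numbering from this end puts the hydroxyl group at C-3 rather than C-8.
With this numbering: the hydroxyl at C-3; a bromo group at C-6.
The name is 6-bromodecan-3-ol.

6-bromodecan-3-ol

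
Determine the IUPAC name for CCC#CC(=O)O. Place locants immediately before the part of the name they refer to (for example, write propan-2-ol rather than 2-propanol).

The longest chain bearing the –COOH group and the multiple bond is 5 carbons long (pentane).
A carboxylic acid (terminal –COOH) is the principal characteristic group, giving the suffix -oic acid.
The chain contains a C≡C triple bond, so the unsaturation ending is -yne.
Number the chain so that the carboxylic acid carbon is C-1 by definition.
This places the triple bond between C-2 and C-3.
Putting it together: pent-2-ynoic acid.

pent-2-ynoic acid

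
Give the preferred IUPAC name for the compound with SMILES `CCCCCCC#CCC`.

dec-3-yne

The longest carbon chain that includes the multiple bond has 10 carbons, so the parent hydride is decane.
There is one C≡C triple bond, indicated by the ending -yne.
The numbering direction is chosen so that numbering from this end puts the triple bond at C-3 rather than C-7.
With this numbering: the triple bond between C-3 and C-4.
Assembling the pieces gives dec-3-yne.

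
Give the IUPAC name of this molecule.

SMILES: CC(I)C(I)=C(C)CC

Counting along the main chain through the multiple bond gives 6 carbons: the parent is hexane.
There is one C=C double bond, indicated by the ending -ene.
The numbering direction is chosen so that the substituent locant set {2,3,4} is lower than {3,4,5} at the first point of difference.
That gives the double bond between C-3 and C-4; iodo groups at C-2 and C-3; a methyl group at C-4.
Substituent prefixes are cited in alphabetical order (multiplying prefixes like di-/tri- are ignored for ordering).
Putting it together: 2,3-diiodo-4-methylhex-3-ene.

2,3-diiodo-4-methylhex-3-ene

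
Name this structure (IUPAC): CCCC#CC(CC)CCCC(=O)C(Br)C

2-bromo-7-ethyldodec-8-yn-3-one

The longest carbon chain that includes the carbonyl and the multiple bond has 12 carbons, so the parent hydride is dodecane.
The highest-priority functional group is a ketone (C=O on an internal carbon), so the name ends in -one.
The chain contains a C≡C triple bond, so the unsaturation ending is -yne.
The numbering direction is chosen so that numbering from this end puts the carbonyl group at C-3 rather than C-10.
This places the carbonyl at C-3; the triple bond between C-8 and C-9; a bromo group at C-2; an ethyl group at C-7.
Substituent prefixes are cited in alphabetical order (multiplying prefixes like di-/tri- are ignored for ordering).
Assembling the pieces gives 2-bromo-7-ethyldodec-8-yn-3-one.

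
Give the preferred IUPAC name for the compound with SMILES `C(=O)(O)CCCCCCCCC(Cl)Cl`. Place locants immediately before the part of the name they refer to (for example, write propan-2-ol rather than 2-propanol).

10,10-dichlorodecanoic acid

The longest carbon chain that includes the –COOH group has 10 carbons, so the parent hydride is decane.
The highest-priority functional group is a carboxylic acid (terminal –COOH), so the name ends in -oic acid.
Choose the numbering such that the carboxylic acid carbon is C-1 by definition.
With this numbering: two chloro groups at C-10.
Assembling the pieces gives 10,10-dichlorodecanoic acid.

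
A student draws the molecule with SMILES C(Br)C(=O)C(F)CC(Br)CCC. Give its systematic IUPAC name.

The longest carbon chain that includes the carbonyl has 8 carbons, so the parent hydride is octane.
A ketone (C=O on an internal carbon) is the principal characteristic group, giving the suffix -one.
Choose the numbering such that numbering from this end puts the carbonyl group at C-2 rather than C-7.
This places the carbonyl at C-2; bromo groups at C-1 and C-5; a fluoro group at C-3.
Prefixes are listed alphabetically: bromo, fluoro.
Putting it together: 1,5-dibromo-3-fluorooctan-2-one.

1,5-dibromo-3-fluorooctan-2-one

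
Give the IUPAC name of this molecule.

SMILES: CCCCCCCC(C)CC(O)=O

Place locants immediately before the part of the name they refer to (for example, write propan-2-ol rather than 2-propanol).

3-methyldecanoic acid

The longest carbon chain that includes the –COOH group has 10 carbons, so the parent hydride is decane.
The principal characteristic group is a carboxylic acid (terminal –COOH), named with the suffix -oic acid.
The numbering direction is chosen so that the carboxylic acid carbon is C-1 by definition.
This places a methyl group at C-3.
Assembling the pieces gives 3-methyldecanoic acid.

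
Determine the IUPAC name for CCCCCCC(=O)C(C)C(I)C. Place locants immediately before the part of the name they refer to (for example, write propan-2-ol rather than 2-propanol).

2-iodo-3-methyldecan-4-one

The longest carbon chain that includes the carbonyl has 10 carbons, so the parent hydride is decane.
A ketone (C=O on an internal carbon) is the principal characteristic group, giving the suffix -one.
Number the chain so that numbering from this end puts the carbonyl group at C-4 rather than C-7.
That gives the carbonyl at C-4; an iodo group at C-2; a methyl group at C-3.
Prefixes are listed alphabetically: iodo, methyl.
Assembling the pieces gives 2-iodo-3-methyldecan-4-one.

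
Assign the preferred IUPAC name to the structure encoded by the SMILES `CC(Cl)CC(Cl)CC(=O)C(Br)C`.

Counting along the main chain through the carbonyl gives 8 carbons: the parent is octane.
The highest-priority functional group is a ketone (C=O on an internal carbon), so the name ends in -one.
Choose the numbering such that numbering from this end puts the carbonyl group at C-3 rather than C-6.
That gives the carbonyl at C-3; a bromo group at C-2; chloro groups at C-5 and C-7.
Substituent prefixes are cited in alphabetical order (multiplying prefixes like di-/tri- are ignored for ordering).
Putting it together: 2-bromo-5,7-dichlorooctan-3-one.

2-bromo-5,7-dichlorooctan-3-one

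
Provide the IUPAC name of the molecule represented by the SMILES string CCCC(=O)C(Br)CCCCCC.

The longest chain bearing the carbonyl is 11 carbons long (undecane).
The principal characteristic group is a ketone (C=O on an internal carbon), named with the suffix -one.
Number the chain so that numbering from this end puts the carbonyl group at C-4 rather than C-8.
This places the carbonyl at C-4; a bromo group at C-5.
The name is 5-bromoundecan-4-one.

5-bromoundecan-4-one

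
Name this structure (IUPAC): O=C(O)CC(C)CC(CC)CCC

The longest carbon chain that includes the –COOH group has 8 carbons, so the parent hydride is octane.
The highest-priority functional group is a carboxylic acid (terminal –COOH), so the name ends in -oic acid.
The numbering direction is chosen so that the carboxylic acid carbon is C-1 by definition.
With this numbering: an ethyl group at C-5; a methyl group at C-3.
The substituents are ordered alphabetically, ignoring any di-/tri- multipliers.
Assembling the pieces gives 5-ethyl-3-methyloctanoic acid.

5-ethyl-3-methyloctanoic acid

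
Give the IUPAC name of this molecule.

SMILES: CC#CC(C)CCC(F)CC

The longest chain bearing the multiple bond is 9 carbons long (nonane).
There is one C≡C triple bond, indicated by the ending -yne.
Choose the numbering such that numbering from this end puts the triple bond at C-2 rather than C-7.
This places the triple bond between C-2 and C-3; a fluoro group at C-7; a methyl group at C-4.
Prefixes are listed alphabetically: fluoro, methyl.
The name is 7-fluoro-4-methylnon-2-yne.

7-fluoro-4-methylnon-2-yne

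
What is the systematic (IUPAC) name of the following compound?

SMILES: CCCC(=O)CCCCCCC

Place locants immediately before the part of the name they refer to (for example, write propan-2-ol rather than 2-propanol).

The longest carbon chain that includes the carbonyl has 11 carbons, so the parent hydride is undecane.
The highest-priority functional group is a ketone (C=O on an internal carbon), so the name ends in -one.
Choose the numbering such that numbering from this end puts the carbonyl group at C-4 rather than C-8.
This places the carbonyl at C-4.
Assembling the pieces gives undecan-4-one.

undecan-4-one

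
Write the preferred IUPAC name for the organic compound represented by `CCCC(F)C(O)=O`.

The longest carbon chain that includes the –COOH group has 5 carbons, so the parent hydride is pentane.
The principal characteristic group is a carboxylic acid (terminal –COOH), named with the suffix -oic acid.
Number the chain so that the carboxylic acid carbon is C-1 by definition.
With this numbering: a fluoro group at C-2.
The name is 2-fluoropentanoic acid.

2-fluoropentanoic acid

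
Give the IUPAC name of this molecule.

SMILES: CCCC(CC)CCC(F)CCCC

4-ethyl-7-fluoroundecane

The parent chain contains 11 carbons (undecane).
Number the chain so that the substituent locant set {4,7} is lower than {5,8} at the first point of difference.
This places an ethyl group at C-4; a fluoro group at C-7.
Substituent prefixes are cited in alphabetical order (multiplying prefixes like di-/tri- are ignored for ordering).
Putting it together: 4-ethyl-7-fluoroundecane.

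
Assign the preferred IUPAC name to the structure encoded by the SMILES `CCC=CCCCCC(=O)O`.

non-6-enoic acid

The longest chain bearing the –COOH group and the multiple bond is 9 carbons long (nonane).
The highest-priority functional group is a carboxylic acid (terminal –COOH), so the name ends in -oic acid.
The chain contains a C=C double bond, so the unsaturation ending is -ene.
The numbering direction is chosen so that the carboxylic acid carbon is C-1 by definition.
That gives the double bond between C-6 and C-7.
The name is non-6-enoic acid.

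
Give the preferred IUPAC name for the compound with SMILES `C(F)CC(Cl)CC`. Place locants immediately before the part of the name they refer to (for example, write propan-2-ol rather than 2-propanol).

The longest continuous carbon chain has 5 atoms, so the parent hydride is pentane.
Choose the numbering such that the substituent locant set {1,3} is lower than {3,5} at the first point of difference.
This places a chloro group at C-3; a fluoro group at C-1.
Substituent prefixes are cited in alphabetical order (multiplying prefixes like di-/tri- are ignored for ordering).
Assembling the pieces gives 3-chloro-1-fluoropentane.

3-chloro-1-fluoropentane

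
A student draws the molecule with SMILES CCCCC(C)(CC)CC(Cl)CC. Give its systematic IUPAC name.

3-chloro-5-ethyl-5-methylnonane

The longest continuous carbon chain has 9 atoms, so the parent hydride is nonane.
The numbering direction is chosen so that the substituent locant set {3,5,5} is lower than {5,5,7} at the first point of difference.
This places a chloro group at C-3; an ethyl group at C-5; a methyl group at C-5.
The substituents are ordered alphabetically, ignoring any di-/tri- multipliers.
The name is 3-chloro-5-ethyl-5-methylnonane.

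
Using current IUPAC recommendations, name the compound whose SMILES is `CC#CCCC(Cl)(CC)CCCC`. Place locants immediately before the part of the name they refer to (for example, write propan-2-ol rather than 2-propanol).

Counting along the main chain through the multiple bond gives 10 carbons: the parent is decane.
A C≡C triple bond in the chain gives the infix -yne-.
Number the chain so that numbering from this end puts the triple bond at C-2 rather than C-8.
That gives the triple bond between C-2 and C-3; a chloro group at C-6; an ethyl group at C-6.
The substituents are ordered alphabetically, ignoring any di-/tri- multipliers.
The name is 6-chloro-6-ethyldec-2-yne.

6-chloro-6-ethyldec-2-yne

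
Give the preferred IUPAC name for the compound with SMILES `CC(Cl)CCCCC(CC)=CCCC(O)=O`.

10-chloro-5-ethylundec-4-enoic acid

The longest chain bearing the –COOH group and the multiple bond is 11 carbons long (undecane).
The highest-priority functional group is a carboxylic acid (terminal –COOH), so the name ends in -oic acid.
There is one C=C double bond, indicated by the ending -ene.
Number the chain so that the carboxylic acid carbon is C-1 by definition.
That gives the double bond between C-4 and C-5; a chloro group at C-10; an ethyl group at C-5.
Prefixes are listed alphabetically: chloro, ethyl.
Assembling the pieces gives 10-chloro-5-ethylundec-4-enoic acid.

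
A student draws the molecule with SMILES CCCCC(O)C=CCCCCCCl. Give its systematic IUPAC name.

The longest chain bearing the –OH group and the multiple bond is 12 carbons long (dodecane).
The highest-priority functional group is an alcohol (–OH), so the name ends in -ol.
The chain contains a C=C double bond, so the unsaturation ending is -ene.
Choose the numbering such that numbering from this end puts the hydroxyl group at C-5 rather than C-8.
This places the hydroxyl at C-5; the double bond between C-6 and C-7; a chloro group at C-12.
Assembling the pieces gives 12-chlorododec-6-en-5-ol.

12-chlorododec-6-en-5-ol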